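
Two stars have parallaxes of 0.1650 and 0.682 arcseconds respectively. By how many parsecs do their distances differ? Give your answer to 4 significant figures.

4.594 pc

d_A = 1/0.1650″ = 6.0606 pc; d_B = 1/0.6820″ = 1.4663 pc.
|d_B − d_A| = |1.4663 − 6.0606| = 4.5943 pc.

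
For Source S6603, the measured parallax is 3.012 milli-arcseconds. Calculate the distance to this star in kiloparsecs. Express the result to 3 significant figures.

p = 3.012 milli-arcseconds = 0.003012 arcsec.
d = 1/p = 1/0.003012 = 332.01 pc.
= 0.33201 kpc.

0.332 kpc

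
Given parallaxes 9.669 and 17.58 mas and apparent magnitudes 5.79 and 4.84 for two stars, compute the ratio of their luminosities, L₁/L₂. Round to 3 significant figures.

L₁/L₂ = 1.38

d₁ = 1/p₁ = 1/0.009669″ = 103.42 pc; d₂ = 1/p₂ = 1/0.01758″ = 56.883 pc.
M₁ = m₁ − 5 log₁₀ d₁ + 5 = 5.79 − 10.0730 + 5 = 0.7170.
M₂ = 4.84 − 8.7749 + 5 = 1.0651.
L₁/L₂ = 10^(0.4(M₂ − M₁)) = 10^(0.4 × 0.3481) = 10^0.13924 = 1.378.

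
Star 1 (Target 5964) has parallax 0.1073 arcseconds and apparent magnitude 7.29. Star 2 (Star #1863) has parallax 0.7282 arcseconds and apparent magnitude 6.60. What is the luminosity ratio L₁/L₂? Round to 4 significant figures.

L₁/L₂ = 24.40

d₁ = 1/p₁ = 1/0.1073″ = 9.3197 pc; d₂ = 1/p₂ = 1/0.7282″ = 1.3732 pc.
M₁ = m₁ − 5 log₁₀ d₁ + 5 = 7.29 − 4.8470 + 5 = 7.4430.
M₂ = 6.60 − 0.6887 + 5 = 10.9113.
L₁/L₂ = 10^(0.4(M₂ − M₁)) = 10^(0.4 × 3.4683) = 10^1.38732 = 24.396.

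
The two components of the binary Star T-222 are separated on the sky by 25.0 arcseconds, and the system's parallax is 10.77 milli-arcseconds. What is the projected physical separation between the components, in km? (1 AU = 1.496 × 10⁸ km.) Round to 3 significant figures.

d = 1/p = 1/0.01077″ = 92.851 pc.
At distance d (pc), an angle of θ arcsec spans θ·d AU: s = 25.0 × 92.851 = 2321.3 AU.
= 2321.3 × 1.496 × 10⁸ km = 3.4727 × 10^11 km.

3.47 × 10^11 km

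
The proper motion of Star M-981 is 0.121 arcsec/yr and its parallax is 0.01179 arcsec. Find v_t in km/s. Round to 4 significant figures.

48.65 km/s

d = 1/p = 1/0.01179″ = 84.818 pc.
v_t = 4.74 × μ × d = 4.74 × 0.121 × 84.818 = 48.647 km/s.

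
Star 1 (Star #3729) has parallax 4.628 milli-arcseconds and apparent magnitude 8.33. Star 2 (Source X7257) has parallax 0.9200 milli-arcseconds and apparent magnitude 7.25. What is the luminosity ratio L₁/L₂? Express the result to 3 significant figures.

L₁/L₂ = 0.0146

d₁ = 1/p₁ = 1/0.004628″ = 216.08 pc; d₂ = 1/p₂ = 1/0.0009200″ = 1087 pc.
M₁ = m₁ − 5 log₁₀ d₁ + 5 = 8.33 − 11.6731 + 5 = 1.6569.
M₂ = 7.25 − 15.1811 + 5 = -2.9311.
L₁/L₂ = 10^(0.4(M₂ − M₁)) = 10^(0.4 × (-4.5880)) = 10^(-1.83520) = 0.014615.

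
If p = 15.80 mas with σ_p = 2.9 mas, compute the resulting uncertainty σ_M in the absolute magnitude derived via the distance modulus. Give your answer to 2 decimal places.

σ_M = 0.40 mag

M = m − 5 log₁₀ d + 5 = m + 5 log₁₀ p + 5, so ∂M/∂p = 5/(p ln 10).
σ_M = (5/ln 10) · (σ_p/p) = 2.1715 × 2.9/15.80 = 2.1715 × 0.18354 = 0.39856.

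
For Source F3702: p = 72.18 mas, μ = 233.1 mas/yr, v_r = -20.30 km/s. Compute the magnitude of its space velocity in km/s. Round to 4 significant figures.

d = 1/p = 1/0.07218″ = 13.854 pc.
μ = 233.1 mas/yr = 0.2331 ″/yr.
v_t = 4.740 μ d = 4.740 × 0.2331 × 13.854 = 15.307 km/s.
v = √(v_r² + v_t²) = √((-20.30)² + 15.307²) = √646.394 = 25.424 km/s.

25.42 km/s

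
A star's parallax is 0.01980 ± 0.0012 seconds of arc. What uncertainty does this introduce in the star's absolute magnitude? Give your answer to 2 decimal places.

M = m − 5 log₁₀ d + 5 = m + 5 log₁₀ p + 5, so ∂M/∂p = 5/(p ln 10).
σ_M = (5/ln 10) · (σ_p/p) = 2.1715 × 0.0012/0.01980 = 2.1715 × 0.060606 = 0.13161.

σ_M = 0.13 mag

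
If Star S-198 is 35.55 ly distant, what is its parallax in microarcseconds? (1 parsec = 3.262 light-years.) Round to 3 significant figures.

91800 μas

d = 35.55 ly ÷ 3.262 = 10.898 pc.
p = 1/d = 1/10.898 = 0.09176 arcsec.
= 0.09176 × 10⁶ = 91760 μas.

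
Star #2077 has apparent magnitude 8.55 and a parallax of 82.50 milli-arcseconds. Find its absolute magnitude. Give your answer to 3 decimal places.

M = 8.132

d = 1/p = 1/0.08250″ = 12.121 pc.
m − M = 5 log₁₀(12.121) − 5 = 5.4177 − 5 = 0.4177.
M = m − (m − M) = 8.55 − 0.4177 = 8.132.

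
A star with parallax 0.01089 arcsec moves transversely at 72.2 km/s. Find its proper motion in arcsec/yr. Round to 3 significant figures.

0.166 arcsec/yr

d = 1/p = 1/0.01089″ = 91.827 pc.
μ = v_t / (4.74 d) = 72.2 / (4.74 × 91.827) = 72.2 / 435.26 = 0.16588 ″/yr.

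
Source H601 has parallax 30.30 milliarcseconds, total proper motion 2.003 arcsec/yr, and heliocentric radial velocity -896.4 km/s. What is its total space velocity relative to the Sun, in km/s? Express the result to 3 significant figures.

d = 1/p = 1/0.03030″ = 33.003 pc.
v_t = 4.740 μ d = 4.740 × 2.003 × 33.003 = 313.34 km/s.
v = √(v_r² + v_t²) = √((-896.4)² + 313.34²) = √901715 = 949.59 km/s.

950 km/s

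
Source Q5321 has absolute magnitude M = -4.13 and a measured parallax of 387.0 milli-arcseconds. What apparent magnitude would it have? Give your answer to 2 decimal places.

m = -7.07

d = 1/p = 1/0.3870″ = 2.584 pc.
m − M = 5 log₁₀ d − 5 = 5 log₁₀(2.584) − 5 = 2.0615 − 5 = -2.9385.
m = M + (m − M) = -4.13 + (-2.9385) = -7.07.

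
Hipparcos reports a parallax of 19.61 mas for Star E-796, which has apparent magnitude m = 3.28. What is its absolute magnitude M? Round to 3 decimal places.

M = -0.258

d = 1/p = 1/0.01961″ = 50.994 pc.
m − M = 5 log₁₀(50.994) − 5 = 8.5376 − 5 = 3.5376.
M = m − (m − M) = 3.28 − 3.5376 = -0.258.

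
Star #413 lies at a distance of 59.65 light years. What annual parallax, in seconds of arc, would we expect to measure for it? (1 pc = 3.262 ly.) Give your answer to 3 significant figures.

0.0547 arcsec

d = 59.65 ly ÷ 3.262 = 18.286 pc.
p = 1/d = 1/18.286 = 0.054687 arcsec.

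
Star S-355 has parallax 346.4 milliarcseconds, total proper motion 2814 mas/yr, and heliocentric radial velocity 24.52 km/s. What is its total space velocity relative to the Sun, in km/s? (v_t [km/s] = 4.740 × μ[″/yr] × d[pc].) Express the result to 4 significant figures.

d = 1/p = 1/0.3464″ = 2.8868 pc.
μ = 2814 mas/yr = 2.814 ″/yr.
v_t = 4.740 μ d = 4.740 × 2.814 × 2.8868 = 38.505 km/s.
v = √(v_r² + v_t²) = √(24.52² + 38.505²) = √2083.87 = 45.649 km/s.

45.65 km/s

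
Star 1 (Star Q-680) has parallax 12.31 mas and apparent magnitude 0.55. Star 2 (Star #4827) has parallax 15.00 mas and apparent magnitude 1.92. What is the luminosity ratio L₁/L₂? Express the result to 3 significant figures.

d₁ = 1/p₁ = 1/0.01231″ = 81.235 pc; d₂ = 1/p₂ = 1/0.01500″ = 66.667 pc.
M₁ = m₁ − 5 log₁₀ d₁ + 5 = 0.55 − 9.5487 + 5 = -3.9987.
M₂ = 1.92 − 9.1196 + 5 = -2.1996.
L₁/L₂ = 10^(0.4(M₂ − M₁)) = 10^(0.4 × 1.7991) = 10^0.71964 = 5.2437.

L₁/L₂ = 5.24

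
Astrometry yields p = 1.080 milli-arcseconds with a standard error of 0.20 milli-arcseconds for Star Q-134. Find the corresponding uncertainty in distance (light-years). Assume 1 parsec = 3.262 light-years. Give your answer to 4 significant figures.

559.3 ly

d = 1/p, so σ_d = σ_p / p².
σ_d = 0.000200 / (0.001080)² = 0.000200 / 0.0000011664 = 171.47 pc = 171.47 × 3.262 ly = 559.34 ly.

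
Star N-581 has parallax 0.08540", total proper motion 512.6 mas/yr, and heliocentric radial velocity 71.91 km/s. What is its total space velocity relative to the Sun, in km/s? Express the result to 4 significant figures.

77.33 km/s

d = 1/p = 1/0.08540″ = 11.71 pc.
μ = 512.6 mas/yr = 0.5126 ″/yr.
v_t = 4.740 μ d = 4.740 × 0.5126 × 11.71 = 28.452 km/s.
v = √(v_r² + v_t²) = √(71.91² + 28.452²) = √5980.56 = 77.334 km/s.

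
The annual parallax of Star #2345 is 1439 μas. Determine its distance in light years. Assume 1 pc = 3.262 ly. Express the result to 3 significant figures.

2270 light years

p = 1439 μas = 0.001439 arcsec.
d = 1/p = 1/0.001439 = 694.93 pc.
In light-years: 694.93 × 3.262 = 2266.9 ly.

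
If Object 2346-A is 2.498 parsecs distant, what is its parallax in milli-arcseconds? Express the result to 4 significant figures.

400.3 mas

p = 1/d = 1/2.498 = 0.40032 arcsec.
= 0.40032 × 1000 = 400.32 mas.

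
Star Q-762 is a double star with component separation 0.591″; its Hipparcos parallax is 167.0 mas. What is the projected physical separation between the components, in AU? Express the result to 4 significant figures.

d = 1/p = 1/0.1670″ = 5.988 pc.
At distance d (pc), an angle of θ arcsec spans θ·d AU: s = 0.591 × 5.988 = 3.5389 AU.

3.539 AU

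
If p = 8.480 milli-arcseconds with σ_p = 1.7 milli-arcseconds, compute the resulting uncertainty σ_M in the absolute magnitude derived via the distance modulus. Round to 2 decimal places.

M = m − 5 log₁₀ d + 5 = m + 5 log₁₀ p + 5, so ∂M/∂p = 5/(p ln 10).
σ_M = (5/ln 10) · (σ_p/p) = 2.1715 × 1.7/8.480 = 2.1715 × 0.20047 = 0.43532.

σ_M = 0.44 mag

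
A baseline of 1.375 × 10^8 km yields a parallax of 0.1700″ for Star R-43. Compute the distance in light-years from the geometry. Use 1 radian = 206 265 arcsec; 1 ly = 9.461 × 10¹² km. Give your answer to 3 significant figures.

θ = 0.1700″ = 0.1700/206265 = 8.2418 × 10^-7 rad.
d = B/θ = (1.375 × 10^8) / (8.2418 × 10^-7) = 1.6683 × 10^14 km = (1.6683 × 10^14) / (9.461 × 10^12) ly = 17.633 ly.

17.6 ly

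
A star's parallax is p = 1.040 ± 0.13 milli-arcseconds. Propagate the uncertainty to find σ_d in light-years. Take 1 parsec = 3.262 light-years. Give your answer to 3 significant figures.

d = 1/p, so σ_d = σ_p / p².
σ_d = 0.000130 / (0.001040)² = 0.000130 / 0.0000010816 = 120.19 pc = 120.19 × 3.262 ly = 392.06 ly.

392 ly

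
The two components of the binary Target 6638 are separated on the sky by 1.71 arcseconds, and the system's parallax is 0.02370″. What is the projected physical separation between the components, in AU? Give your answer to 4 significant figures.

d = 1/p = 1/0.02370″ = 42.194 pc.
At distance d (pc), an angle of θ arcsec spans θ·d AU: s = 1.71 × 42.194 = 72.152 AU.

72.15 AU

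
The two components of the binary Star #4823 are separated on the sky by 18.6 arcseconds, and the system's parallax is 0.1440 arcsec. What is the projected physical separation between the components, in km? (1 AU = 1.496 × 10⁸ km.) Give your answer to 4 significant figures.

1.932 × 10^10 km

d = 1/p = 1/0.1440″ = 6.9444 pc.
At distance d (pc), an angle of θ arcsec spans θ·d AU: s = 18.6 × 6.9444 = 129.17 AU.
= 129.17 × 1.496 × 10⁸ km = 1.9324 × 10^10 km.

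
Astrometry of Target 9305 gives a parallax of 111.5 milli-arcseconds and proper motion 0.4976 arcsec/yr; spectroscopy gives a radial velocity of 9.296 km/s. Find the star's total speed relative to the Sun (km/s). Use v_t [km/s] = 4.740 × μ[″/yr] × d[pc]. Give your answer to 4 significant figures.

23.11 km/s

d = 1/p = 1/0.1115″ = 8.9686 pc.
v_t = 4.740 μ d = 4.740 × 0.4976 × 8.9686 = 21.154 km/s.
v = √(v_r² + v_t²) = √(9.296² + 21.154²) = √533.907 = 23.106 km/s.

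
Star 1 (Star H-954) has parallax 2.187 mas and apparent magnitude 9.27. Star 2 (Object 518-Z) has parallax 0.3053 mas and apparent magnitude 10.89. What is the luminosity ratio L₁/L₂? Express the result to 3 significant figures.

L₁/L₂ = 0.0866

d₁ = 1/p₁ = 1/0.002187″ = 457.25 pc; d₂ = 1/p₂ = 1/0.0003053″ = 3275.5 pc.
M₁ = m₁ − 5 log₁₀ d₁ + 5 = 9.27 − 13.3008 + 5 = 0.9692.
M₂ = 10.89 − 17.5764 + 5 = -1.6864.
L₁/L₂ = 10^(0.4(M₂ − M₁)) = 10^(0.4 × (-2.6556)) = 10^(-1.06224) = 0.086648.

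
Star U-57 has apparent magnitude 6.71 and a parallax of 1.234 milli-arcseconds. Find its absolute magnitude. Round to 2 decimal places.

M = -2.83

d = 1/p = 1/0.001234″ = 810.37 pc.
m − M = 5 log₁₀(810.37) − 5 = 14.5434 − 5 = 9.5434.
M = m − (m − M) = 6.71 − 9.5434 = -2.83.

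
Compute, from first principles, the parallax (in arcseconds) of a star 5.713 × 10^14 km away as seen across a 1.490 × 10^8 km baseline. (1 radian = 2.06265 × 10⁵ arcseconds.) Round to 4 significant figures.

θ ≈ B/d = (1.490 × 10^8) / (5.713 × 10^14) = 2.6081 × 10^-7 rad.
In arcseconds: 2.6081 × 10^-7 × 206265 = 0.053796″.

0.05380 arcsec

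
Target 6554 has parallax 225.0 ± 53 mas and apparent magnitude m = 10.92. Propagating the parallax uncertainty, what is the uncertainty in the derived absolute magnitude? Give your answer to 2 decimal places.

σ_M = 0.51 mag

M = m − 5 log₁₀ d + 5 = m + 5 log₁₀ p + 5, so ∂M/∂p = 5/(p ln 10).
σ_M = (5/ln 10) · (σ_p/p) = 2.1715 × 53/225.0 = 2.1715 × 0.23556 = 0.51152.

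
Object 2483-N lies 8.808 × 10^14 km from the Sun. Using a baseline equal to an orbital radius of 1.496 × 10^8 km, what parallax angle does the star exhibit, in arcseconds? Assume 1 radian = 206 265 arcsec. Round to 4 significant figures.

θ ≈ B/d = (1.496 × 10^8) / (8.808 × 10^14) = 1.6985 × 10^-7 rad.
In arcseconds: 1.6985 × 10^-7 × 206265 = 0.035034″.

0.03503 arcsec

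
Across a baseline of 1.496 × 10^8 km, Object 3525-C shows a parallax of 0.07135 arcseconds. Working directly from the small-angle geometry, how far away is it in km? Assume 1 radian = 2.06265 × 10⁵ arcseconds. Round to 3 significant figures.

4.32 × 10^14 km

θ = 0.07135″ = 0.07135/206265 = 3.4591 × 10^-7 rad.
d = B/θ = (1.496 × 10^8) / (3.4591 × 10^-7) = 4.3248 × 10^14 km.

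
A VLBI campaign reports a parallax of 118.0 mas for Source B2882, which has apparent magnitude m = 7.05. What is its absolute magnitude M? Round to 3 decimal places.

d = 1/p = 1/0.1180″ = 8.4746 pc.
m − M = 5 log₁₀(8.4746) − 5 = 4.6406 − 5 = -0.3594.
M = m − (m − M) = 7.05 − (-0.3594) = 7.409.

M = 7.409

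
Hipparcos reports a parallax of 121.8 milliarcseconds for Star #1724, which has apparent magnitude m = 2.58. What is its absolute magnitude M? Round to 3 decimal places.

d = 1/p = 1/0.1218″ = 8.2102 pc.
m − M = 5 log₁₀(8.2102) − 5 = 4.5718 − 5 = -0.4282.
M = m − (m − M) = 2.58 − (-0.4282) = 3.008.

M = 3.008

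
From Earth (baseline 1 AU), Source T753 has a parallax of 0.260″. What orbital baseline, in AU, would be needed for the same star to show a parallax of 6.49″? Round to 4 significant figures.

24.96 AU

Parallax scales linearly with baseline: p ∝ B, so B = p_target / p_Earth × 1 AU.
B = 6.49 / 0.260 = 24.962 AU.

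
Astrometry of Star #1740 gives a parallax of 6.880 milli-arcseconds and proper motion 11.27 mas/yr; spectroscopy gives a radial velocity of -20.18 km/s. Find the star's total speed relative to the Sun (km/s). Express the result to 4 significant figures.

d = 1/p = 1/0.006880″ = 145.35 pc.
μ = 11.27 mas/yr = 0.01127 ″/yr.
v_t = 4.740 μ d = 4.740 × 0.01127 × 145.35 = 7.7646 km/s.
v = √(v_r² + v_t²) = √((-20.18)² + 7.7646²) = √467.521 = 21.622 km/s.

21.62 km/s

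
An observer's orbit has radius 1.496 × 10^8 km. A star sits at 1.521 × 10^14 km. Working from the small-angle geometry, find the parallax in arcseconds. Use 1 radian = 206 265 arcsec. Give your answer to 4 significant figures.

0.2029 arcsec

θ ≈ B/d = (1.496 × 10^8) / (1.521 × 10^14) = 9.8356 × 10^-7 rad.
In arcseconds: 9.8356 × 10^-7 × 206265 = 0.20287″.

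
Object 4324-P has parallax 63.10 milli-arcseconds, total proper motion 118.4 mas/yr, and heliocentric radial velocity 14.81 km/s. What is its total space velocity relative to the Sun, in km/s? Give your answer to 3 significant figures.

d = 1/p = 1/0.06310″ = 15.848 pc.
μ = 118.4 mas/yr = 0.1184 ″/yr.
v_t = 4.740 μ d = 4.740 × 0.1184 × 15.848 = 8.8942 km/s.
v = √(v_r² + v_t²) = √(14.81² + 8.8942²) = √298.443 = 17.276 km/s.

17.3 km/s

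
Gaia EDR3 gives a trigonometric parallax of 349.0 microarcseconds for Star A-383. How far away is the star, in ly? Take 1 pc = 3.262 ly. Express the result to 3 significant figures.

p = 349.0 microarcseconds = 0.0003490 arcsec.
d = 1/p = 1/0.0003490 = 2865.3 pc.
In light-years: 2865.3 × 3.262 = 9346.6 ly.

9350 ly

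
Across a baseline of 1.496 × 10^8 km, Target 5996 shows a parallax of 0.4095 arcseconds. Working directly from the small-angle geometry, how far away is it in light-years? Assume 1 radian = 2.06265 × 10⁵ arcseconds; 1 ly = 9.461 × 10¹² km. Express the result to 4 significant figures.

θ = 0.4095″ = 0.4095/206265 = 1.9853 × 10^-6 rad.
d = B/θ = (1.496 × 10^8) / (1.9853 × 10^-6) = 7.5354 × 10^13 km = (7.5354 × 10^13) / (9.461 × 10^12) ly = 7.9647 ly.

7.965 ly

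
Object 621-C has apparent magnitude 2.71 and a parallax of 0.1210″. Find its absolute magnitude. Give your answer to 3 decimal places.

M = 3.124

d = 1/p = 1/0.1210″ = 8.2645 pc.
m − M = 5 log₁₀(8.2645) − 5 = 4.5861 − 5 = -0.4139.
M = m − (m − M) = 2.71 − (-0.4139) = 3.124.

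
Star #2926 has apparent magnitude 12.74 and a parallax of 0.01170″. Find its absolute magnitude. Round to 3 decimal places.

d = 1/p = 1/0.01170″ = 85.47 pc.
m − M = 5 log₁₀(85.47) − 5 = 9.6591 − 5 = 4.6591.
M = m − (m − M) = 12.74 − 4.6591 = 8.081.

M = 8.081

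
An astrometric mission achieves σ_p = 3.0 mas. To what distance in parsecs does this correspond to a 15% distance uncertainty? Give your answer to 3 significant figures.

50.0 pc

σ_d/d = σ_p/p, so the condition is σ_p/p ≤ 0.15, i.e. p ≥ σ_p/0.15.
p_min = 3.0/0.15 = 20 mas = 0.02 arcsec.
d_max = 1/p_min = 1/0.02 = 50 pc.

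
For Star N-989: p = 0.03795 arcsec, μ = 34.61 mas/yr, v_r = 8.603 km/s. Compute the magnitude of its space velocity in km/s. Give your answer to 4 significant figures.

d = 1/p = 1/0.03795″ = 26.35 pc.
μ = 34.61 mas/yr = 0.03461 ″/yr.
v_t = 4.740 μ d = 4.740 × 0.03461 × 26.35 = 4.3228 km/s.
v = √(v_r² + v_t²) = √(8.603² + 4.3228²) = √92.6982 = 9.628 km/s.

9.628 km/s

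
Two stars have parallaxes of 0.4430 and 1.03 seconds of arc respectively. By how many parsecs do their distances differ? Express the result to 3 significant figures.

d_A = 1/0.4430″ = 2.2573 pc; d_B = 1/1.030″ = 0.97087 pc.
|d_B − d_A| = |0.97087 − 2.2573| = 1.2864 pc.

1.29 pc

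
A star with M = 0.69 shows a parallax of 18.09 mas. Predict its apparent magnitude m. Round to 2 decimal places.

d = 1/p = 1/0.01809″ = 55.279 pc.
m − M = 5 log₁₀ d − 5 = 5 log₁₀(55.279) − 5 = 8.7128 − 5 = 3.7128.
m = M + (m − M) = 0.69 + 3.7128 = 4.40.

m = 4.40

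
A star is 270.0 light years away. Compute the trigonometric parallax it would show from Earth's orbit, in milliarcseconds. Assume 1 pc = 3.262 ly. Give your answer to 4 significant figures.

d = 270.0 ly ÷ 3.262 = 82.771 pc.
p = 1/d = 1/82.771 = 0.012082 arcsec.
= 0.012082 × 1000 = 12.082 mas.

12.08 mas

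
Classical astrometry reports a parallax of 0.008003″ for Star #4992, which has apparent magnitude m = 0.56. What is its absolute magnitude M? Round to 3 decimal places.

d = 1/p = 1/0.008003″ = 124.95 pc.
m − M = 5 log₁₀(124.95) − 5 = 10.4837 − 5 = 5.4837.
M = m − (m − M) = 0.56 − 5.4837 = -4.924.

M = -4.924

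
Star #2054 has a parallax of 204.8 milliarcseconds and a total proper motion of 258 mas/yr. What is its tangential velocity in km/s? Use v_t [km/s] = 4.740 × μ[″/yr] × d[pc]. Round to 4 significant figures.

5.971 km/s

d = 1/p = 1/0.2048″ = 4.8828 pc.
μ = 258 mas/yr = 0.258 ″/yr.
v_t = 4.74 × μ × d = 4.74 × 0.258 × 4.8828 = 5.9713 km/s.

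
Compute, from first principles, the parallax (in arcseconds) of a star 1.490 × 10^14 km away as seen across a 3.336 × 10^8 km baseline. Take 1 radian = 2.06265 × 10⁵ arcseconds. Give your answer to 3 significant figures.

θ ≈ B/d = (3.336 × 10^8) / (1.490 × 10^14) = 2.2389 × 10^-6 rad.
In arcseconds: 2.2389 × 10^-6 × 206265 = 0.46181″.

0.462 arcsec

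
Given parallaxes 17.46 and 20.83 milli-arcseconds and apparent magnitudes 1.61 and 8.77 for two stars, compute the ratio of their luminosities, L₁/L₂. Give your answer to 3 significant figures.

d₁ = 1/p₁ = 1/0.01746″ = 57.274 pc; d₂ = 1/p₂ = 1/0.02083″ = 48.008 pc.
M₁ = m₁ − 5 log₁₀ d₁ + 5 = 1.61 − 8.7898 + 5 = -2.1798.
M₂ = 8.77 − 8.4066 + 5 = 5.3634.
L₁/L₂ = 10^(0.4(M₂ − M₁)) = 10^(0.4 × 7.5432) = 10^3.01728 = 1040.6.

L₁/L₂ = 1040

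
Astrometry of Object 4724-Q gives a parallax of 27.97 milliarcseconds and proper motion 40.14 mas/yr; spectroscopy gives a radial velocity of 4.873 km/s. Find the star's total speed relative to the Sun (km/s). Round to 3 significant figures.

d = 1/p = 1/0.02797″ = 35.753 pc.
μ = 40.14 mas/yr = 0.04014 ″/yr.
v_t = 4.740 μ d = 4.740 × 0.04014 × 35.753 = 6.8025 km/s.
v = √(v_r² + v_t²) = √(4.873² + 6.8025²) = √70.0201 = 8.3678 km/s.

8.37 km/s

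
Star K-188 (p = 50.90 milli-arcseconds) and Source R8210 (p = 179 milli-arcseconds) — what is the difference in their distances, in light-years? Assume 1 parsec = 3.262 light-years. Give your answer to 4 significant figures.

d_A = 1/0.05090″ = 19.646 pc; d_B = 1/0.1790″ = 5.5866 pc.
|d_B − d_A| = |5.5866 − 19.646| = 14.059 pc = 14.059 × 3.262 ly = 45.86 ly.

45.86 ly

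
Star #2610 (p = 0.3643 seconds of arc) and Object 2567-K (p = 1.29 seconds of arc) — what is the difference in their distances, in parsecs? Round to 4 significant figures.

d_A = 1/0.3643″ = 2.745 pc; d_B = 1/1.290″ = 0.77519 pc.
|d_B − d_A| = |0.77519 − 2.745| = 1.9698 pc.

1.970 pc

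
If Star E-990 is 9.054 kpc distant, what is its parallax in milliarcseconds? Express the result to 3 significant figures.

0.110 mas

d = 9.054 kpc = 9054 pc.
p = 1/d = 1/9054 = 0.00011045 arcsec.
= 0.00011045 × 1000 = 0.11045 mas.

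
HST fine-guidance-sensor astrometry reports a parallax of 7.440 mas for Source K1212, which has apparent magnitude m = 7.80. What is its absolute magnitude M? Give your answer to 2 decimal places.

d = 1/p = 1/0.007440″ = 134.41 pc.
m − M = 5 log₁₀(134.41) − 5 = 10.6422 − 5 = 5.6422.
M = m − (m − M) = 7.80 − 5.6422 = 2.16.

M = 2.16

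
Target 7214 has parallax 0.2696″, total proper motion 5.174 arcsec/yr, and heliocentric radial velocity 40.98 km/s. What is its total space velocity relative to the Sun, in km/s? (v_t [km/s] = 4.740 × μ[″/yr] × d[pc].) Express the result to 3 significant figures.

99.8 km/s

d = 1/p = 1/0.2696″ = 3.7092 pc.
v_t = 4.740 μ d = 4.740 × 5.174 × 3.7092 = 90.967 km/s.
v = √(v_r² + v_t²) = √(40.98² + 90.967²) = √9954.36 = 99.772 km/s.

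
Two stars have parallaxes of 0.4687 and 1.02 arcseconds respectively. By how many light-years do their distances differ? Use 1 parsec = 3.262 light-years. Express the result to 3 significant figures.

d_A = 1/0.4687″ = 2.1336 pc; d_B = 1/1.020″ = 0.98039 pc.
|d_B − d_A| = |0.98039 − 2.1336| = 1.1532 pc = 1.1532 × 3.262 ly = 3.7617 ly.

3.76 ly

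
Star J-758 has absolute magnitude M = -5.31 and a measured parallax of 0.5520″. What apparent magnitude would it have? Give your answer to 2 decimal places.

m = -9.02

d = 1/p = 1/0.5520″ = 1.8116 pc.
m − M = 5 log₁₀ d − 5 = 5 log₁₀(1.8116) − 5 = 1.2903 − 5 = -3.7097.
m = M + (m − M) = -5.31 + (-3.7097) = -9.02.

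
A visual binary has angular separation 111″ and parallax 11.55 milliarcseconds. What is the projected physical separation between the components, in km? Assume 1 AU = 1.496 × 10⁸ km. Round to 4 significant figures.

1.438 × 10^12 km

d = 1/p = 1/0.01155″ = 86.58 pc.
At distance d (pc), an angle of θ arcsec spans θ·d AU: s = 111 × 86.58 = 9610.4 AU.
= 9610.4 × 1.496 × 10⁸ km = 1.4377 × 10^12 km.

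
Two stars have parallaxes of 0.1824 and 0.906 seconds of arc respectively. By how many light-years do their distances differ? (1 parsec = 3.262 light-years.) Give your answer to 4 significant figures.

d_A = 1/0.1824″ = 5.4825 pc; d_B = 1/0.9060″ = 1.1038 pc.
|d_B − d_A| = |1.1038 − 5.4825| = 4.3787 pc = 4.3787 × 3.262 ly = 14.283 ly.

14.28 ly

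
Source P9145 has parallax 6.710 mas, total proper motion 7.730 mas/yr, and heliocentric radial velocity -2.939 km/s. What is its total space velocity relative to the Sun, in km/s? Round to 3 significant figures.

d = 1/p = 1/0.006710″ = 149.03 pc.
μ = 7.730 mas/yr = 0.007730 ″/yr.
v_t = 4.740 μ d = 4.740 × 0.007730 × 149.03 = 5.4605 km/s.
v = √(v_r² + v_t²) = √((-2.939)² + 5.4605²) = √38.4548 = 6.2012 km/s.

6.20 km/s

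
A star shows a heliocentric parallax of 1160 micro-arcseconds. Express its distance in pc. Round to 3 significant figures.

p = 1160 micro-arcseconds = 0.001160 arcsec.
d = 1/p = 1/0.001160 = 862.07 pc.

862 pc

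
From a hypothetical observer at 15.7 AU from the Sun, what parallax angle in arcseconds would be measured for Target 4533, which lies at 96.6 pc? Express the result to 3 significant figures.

p (arcsec) = B (AU) / d (pc).
p = 15.7 / 96.6 = 0.16253 arcsec.

0.163 arcsec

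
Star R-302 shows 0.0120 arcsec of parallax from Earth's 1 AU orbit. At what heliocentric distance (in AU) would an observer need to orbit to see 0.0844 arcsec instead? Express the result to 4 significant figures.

Parallax scales linearly with baseline: p ∝ B, so B = p_target / p_Earth × 1 AU.
B = 0.0844 / 0.0120 = 7.0333 AU.

7.033 AU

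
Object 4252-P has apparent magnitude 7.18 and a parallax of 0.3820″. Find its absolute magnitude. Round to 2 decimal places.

M = 10.09

d = 1/p = 1/0.3820″ = 2.6178 pc.
m − M = 5 log₁₀(2.6178) − 5 = 2.0897 − 5 = -2.9103.
M = m − (m − M) = 7.18 − (-2.9103) = 10.09.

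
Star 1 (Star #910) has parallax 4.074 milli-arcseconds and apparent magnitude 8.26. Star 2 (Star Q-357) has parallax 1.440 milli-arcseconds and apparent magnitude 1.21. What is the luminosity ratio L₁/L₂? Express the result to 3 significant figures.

d₁ = 1/p₁ = 1/0.004074″ = 245.46 pc; d₂ = 1/p₂ = 1/0.001440″ = 694.44 pc.
M₁ = m₁ − 5 log₁₀ d₁ + 5 = 8.26 − 11.9499 + 5 = 1.3101.
M₂ = 1.21 − 14.2082 + 5 = -7.9982.
L₁/L₂ = 10^(0.4(M₂ − M₁)) = 10^(0.4 × (-9.3083)) = 10^(-3.72332) = 0.00018909.

L₁/L₂ = 0.000189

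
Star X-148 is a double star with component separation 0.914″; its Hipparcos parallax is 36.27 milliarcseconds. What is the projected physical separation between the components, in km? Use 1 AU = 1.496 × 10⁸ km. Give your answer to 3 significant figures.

3.77 × 10^9 km

d = 1/p = 1/0.03627″ = 27.571 pc.
At distance d (pc), an angle of θ arcsec spans θ·d AU: s = 0.914 × 27.571 = 25.2 AU.
= 25.2 × 1.496 × 10⁸ km = 3.7699 × 10^9 km.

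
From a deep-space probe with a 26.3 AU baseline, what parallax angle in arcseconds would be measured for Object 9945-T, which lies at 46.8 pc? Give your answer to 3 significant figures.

p (arcsec) = B (AU) / d (pc).
p = 26.3 / 46.8 = 0.56197 arcsec.

0.562 arcsec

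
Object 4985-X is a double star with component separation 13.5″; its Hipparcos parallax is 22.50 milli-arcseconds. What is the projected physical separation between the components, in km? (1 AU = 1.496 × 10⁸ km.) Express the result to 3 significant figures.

d = 1/p = 1/0.02250″ = 44.444 pc.
At distance d (pc), an angle of θ arcsec spans θ·d AU: s = 13.5 × 44.444 = 599.99 AU.
= 599.99 × 1.496 × 10⁸ km = 8.9759 × 10^10 km.

8.98 × 10^10 km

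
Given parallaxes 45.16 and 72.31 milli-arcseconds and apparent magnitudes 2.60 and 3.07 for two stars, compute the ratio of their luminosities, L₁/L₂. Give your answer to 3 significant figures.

L₁/L₂ = 3.95

d₁ = 1/p₁ = 1/0.04516″ = 22.143 pc; d₂ = 1/p₂ = 1/0.07231″ = 13.829 pc.
M₁ = m₁ − 5 log₁₀ d₁ + 5 = 2.60 − 6.7262 + 5 = 0.8738.
M₂ = 3.07 − 5.7040 + 5 = 2.3660.
L₁/L₂ = 10^(0.4(M₂ − M₁)) = 10^(0.4 × 1.4922) = 10^0.59688 = 3.9526.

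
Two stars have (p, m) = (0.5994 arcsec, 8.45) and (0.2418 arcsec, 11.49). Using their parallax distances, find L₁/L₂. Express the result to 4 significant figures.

L₁/L₂ = 2.676

d₁ = 1/p₁ = 1/0.5994″ = 1.6683 pc; d₂ = 1/p₂ = 1/0.2418″ = 4.1356 pc.
M₁ = m₁ − 5 log₁₀ d₁ + 5 = 8.45 − 1.1114 + 5 = 12.3386.
M₂ = 11.49 − 3.0827 + 5 = 13.4073.
L₁/L₂ = 10^(0.4(M₂ − M₁)) = 10^(0.4 × 1.0687) = 10^0.42748 = 2.676.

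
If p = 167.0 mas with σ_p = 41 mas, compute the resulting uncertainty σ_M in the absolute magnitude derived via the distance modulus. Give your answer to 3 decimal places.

σ_M = 0.533 mag

M = m − 5 log₁₀ d + 5 = m + 5 log₁₀ p + 5, so ∂M/∂p = 5/(p ln 10).
σ_M = (5/ln 10) · (σ_p/p) = 2.1715 × 41/167.0 = 2.1715 × 0.24551 = 0.53312.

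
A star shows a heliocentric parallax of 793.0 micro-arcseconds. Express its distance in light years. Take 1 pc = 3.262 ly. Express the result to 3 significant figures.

4110 light years

p = 793.0 micro-arcseconds = 0.0007930 arcsec.
d = 1/p = 1/0.0007930 = 1261 pc.
In light-years: 1261 × 3.262 = 4113.4 ly.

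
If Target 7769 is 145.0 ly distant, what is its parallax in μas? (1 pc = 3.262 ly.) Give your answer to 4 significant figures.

22500 μas

d = 145.0 ly ÷ 3.262 = 44.451 pc.
p = 1/d = 1/44.451 = 0.022497 arcsec.
= 0.022497 × 10⁶ = 22497 μas.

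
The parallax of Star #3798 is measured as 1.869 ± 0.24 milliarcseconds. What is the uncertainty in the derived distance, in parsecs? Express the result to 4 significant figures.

68.71 pc

d = 1/p, so σ_d = σ_p / p².
σ_d = 0.000240 / (0.001869)² = 0.000240 / 0.0000034932 = 68.705 pc.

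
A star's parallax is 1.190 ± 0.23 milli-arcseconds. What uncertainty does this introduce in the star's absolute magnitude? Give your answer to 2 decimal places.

M = m − 5 log₁₀ d + 5 = m + 5 log₁₀ p + 5, so ∂M/∂p = 5/(p ln 10).
σ_M = (5/ln 10) · (σ_p/p) = 2.1715 × 0.23/1.190 = 2.1715 × 0.19328 = 0.41971.

σ_M = 0.42 mag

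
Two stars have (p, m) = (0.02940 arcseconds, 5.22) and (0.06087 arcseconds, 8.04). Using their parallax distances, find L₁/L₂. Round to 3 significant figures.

d₁ = 1/p₁ = 1/0.02940″ = 34.014 pc; d₂ = 1/p₂ = 1/0.06087″ = 16.428 pc.
M₁ = m₁ − 5 log₁₀ d₁ + 5 = 5.22 − 7.6583 + 5 = 2.5617.
M₂ = 8.04 − 6.0779 + 5 = 6.9621.
L₁/L₂ = 10^(0.4(M₂ − M₁)) = 10^(0.4 × 4.4004) = 10^1.76016 = 57.565.

L₁/L₂ = 57.6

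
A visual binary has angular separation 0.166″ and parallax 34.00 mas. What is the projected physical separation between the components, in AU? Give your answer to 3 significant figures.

d = 1/p = 1/0.03400″ = 29.412 pc.
At distance d (pc), an angle of θ arcsec spans θ·d AU: s = 0.166 × 29.412 = 4.8824 AU.

4.88 AU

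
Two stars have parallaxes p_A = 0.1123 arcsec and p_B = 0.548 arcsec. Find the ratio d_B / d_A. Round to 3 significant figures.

0.205

Since d = 1/p, d_B/d_A = p_A/p_B.
= 0.1123 / 0.548 = 0.20493.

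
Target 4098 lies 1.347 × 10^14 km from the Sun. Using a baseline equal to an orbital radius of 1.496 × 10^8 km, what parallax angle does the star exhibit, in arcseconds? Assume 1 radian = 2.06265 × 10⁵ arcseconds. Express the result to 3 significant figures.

0.229 arcsec

θ ≈ B/d = (1.496 × 10^8) / (1.347 × 10^14) = 1.1106 × 10^-6 rad.
In arcseconds: 1.1106 × 10^-6 × 206265 = 0.22908″.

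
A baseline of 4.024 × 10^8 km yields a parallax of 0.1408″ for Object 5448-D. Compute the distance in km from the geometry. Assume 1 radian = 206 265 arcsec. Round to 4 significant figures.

5.895 × 10^14 km

θ = 0.1408″ = 0.1408/206265 = 6.8262 × 10^-7 rad.
d = B/θ = (4.024 × 10^8) / (6.8262 × 10^-7) = 5.8949 × 10^14 km.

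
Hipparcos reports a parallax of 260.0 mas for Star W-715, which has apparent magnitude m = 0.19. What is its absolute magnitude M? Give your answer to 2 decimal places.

M = 2.26

d = 1/p = 1/0.2600″ = 3.8462 pc.
m − M = 5 log₁₀(3.8462) − 5 = 2.9252 − 5 = -2.0748.
M = m − (m − M) = 0.19 − (-2.0748) = 2.26.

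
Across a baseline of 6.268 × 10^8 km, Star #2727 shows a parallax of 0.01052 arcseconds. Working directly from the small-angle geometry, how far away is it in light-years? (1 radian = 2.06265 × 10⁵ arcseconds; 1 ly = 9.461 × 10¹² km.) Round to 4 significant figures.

1299 ly

θ = 0.01052″ = 0.01052/206265 = 5.1002 × 10^-8 rad.
d = B/θ = (6.268 × 10^8) / (5.1002 × 10^-8) = 1.2290 × 10^16 km = (1.2290 × 10^16) / (9.461 × 10^12) ly = 1299 ly.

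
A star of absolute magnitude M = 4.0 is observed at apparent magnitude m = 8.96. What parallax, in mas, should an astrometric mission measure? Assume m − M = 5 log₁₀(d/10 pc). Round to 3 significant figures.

m − M = 8.96 − 4.0 = 4.96.
d = 10^((m−M)/5 + 1) = 10^1.992 = 98.175 pc.
p = 1/d = 1/98.175 = 0.010186 arcsec = 10.186 mas.

10.2 mas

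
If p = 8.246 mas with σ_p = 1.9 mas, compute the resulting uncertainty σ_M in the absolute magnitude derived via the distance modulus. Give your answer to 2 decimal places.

M = m − 5 log₁₀ d + 5 = m + 5 log₁₀ p + 5, so ∂M/∂p = 5/(p ln 10).
σ_M = (5/ln 10) · (σ_p/p) = 2.1715 × 1.9/8.246 = 2.1715 × 0.23041 = 0.50034.

σ_M = 0.50 mag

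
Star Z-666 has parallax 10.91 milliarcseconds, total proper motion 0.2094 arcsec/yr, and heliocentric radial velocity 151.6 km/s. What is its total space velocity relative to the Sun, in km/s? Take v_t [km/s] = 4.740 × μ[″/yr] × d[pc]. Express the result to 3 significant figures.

177 km/s

d = 1/p = 1/0.01091″ = 91.659 pc.
v_t = 4.740 μ d = 4.740 × 0.2094 × 91.659 = 90.977 km/s.
v = √(v_r² + v_t²) = √(151.6² + 90.977²) = √31259.4 = 176.8 km/s.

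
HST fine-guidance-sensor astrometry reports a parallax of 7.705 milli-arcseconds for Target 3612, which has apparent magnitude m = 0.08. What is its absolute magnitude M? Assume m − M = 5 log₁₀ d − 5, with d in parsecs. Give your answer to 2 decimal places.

d = 1/p = 1/0.007705″ = 129.79 pc.
m − M = 5 log₁₀(129.79) − 5 = 10.5662 − 5 = 5.5662.
M = m − (m − M) = 0.08 − 5.5662 = -5.49.

M = -5.49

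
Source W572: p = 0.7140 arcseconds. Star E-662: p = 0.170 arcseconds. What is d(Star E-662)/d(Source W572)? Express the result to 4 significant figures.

Since d = 1/p, d_B/d_A = p_A/p_B.
= 0.7140 / 0.170 = 4.2.

4.200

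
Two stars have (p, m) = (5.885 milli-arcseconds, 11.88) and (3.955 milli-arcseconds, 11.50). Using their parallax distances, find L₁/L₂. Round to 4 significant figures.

L₁/L₂ = 0.3183

d₁ = 1/p₁ = 1/0.005885″ = 169.92 pc; d₂ = 1/p₂ = 1/0.003955″ = 252.84 pc.
M₁ = m₁ − 5 log₁₀ d₁ + 5 = 11.88 − 11.1512 + 5 = 5.7288.
M₂ = 11.50 − 12.0142 + 5 = 4.4858.
L₁/L₂ = 10^(0.4(M₂ − M₁)) = 10^(0.4 × (-1.2430)) = 10^(-0.49720) = 0.31827.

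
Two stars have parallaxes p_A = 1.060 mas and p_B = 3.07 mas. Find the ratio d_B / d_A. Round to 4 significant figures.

Since d = 1/p, d_B/d_A = p_A/p_B.
= 1.060 / 3.07 = 0.34528.

0.3453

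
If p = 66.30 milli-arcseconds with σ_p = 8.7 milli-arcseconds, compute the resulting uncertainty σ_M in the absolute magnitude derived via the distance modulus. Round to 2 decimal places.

M = m − 5 log₁₀ d + 5 = m + 5 log₁₀ p + 5, so ∂M/∂p = 5/(p ln 10).
σ_M = (5/ln 10) · (σ_p/p) = 2.1715 × 8.7/66.30 = 2.1715 × 0.13122 = 0.28494.

σ_M = 0.28 mag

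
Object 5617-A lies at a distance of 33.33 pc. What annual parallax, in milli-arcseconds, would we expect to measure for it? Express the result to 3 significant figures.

p = 1/d = 1/33.33 = 0.030003 arcsec.
= 0.030003 × 1000 = 30.003 mas.

30.0 mas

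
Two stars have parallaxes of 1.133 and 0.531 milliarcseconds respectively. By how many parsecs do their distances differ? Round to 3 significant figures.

d_A = 1/0.001133″ = 882.61 pc; d_B = 1/0.0005310″ = 1883.2 pc.
|d_B − d_A| = |1883.2 − 882.61| = 1000.6 pc.

1000 pc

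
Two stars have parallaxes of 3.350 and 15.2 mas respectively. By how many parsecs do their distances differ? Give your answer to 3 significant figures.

233 pc

d_A = 1/0.003350″ = 298.51 pc; d_B = 1/0.01520″ = 65.789 pc.
|d_B − d_A| = |65.789 − 298.51| = 232.72 pc.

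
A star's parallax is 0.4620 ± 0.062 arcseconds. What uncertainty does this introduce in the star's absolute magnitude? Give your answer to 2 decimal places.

σ_M = 0.29 mag

M = m − 5 log₁₀ d + 5 = m + 5 log₁₀ p + 5, so ∂M/∂p = 5/(p ln 10).
σ_M = (5/ln 10) · (σ_p/p) = 2.1715 × 0.062/0.4620 = 2.1715 × 0.1342 = 0.29142.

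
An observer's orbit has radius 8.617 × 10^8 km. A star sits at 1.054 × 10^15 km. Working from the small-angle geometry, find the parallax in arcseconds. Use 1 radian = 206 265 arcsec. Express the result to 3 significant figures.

0.169 arcsec

θ ≈ B/d = (8.617 × 10^8) / (1.054 × 10^15) = 8.1755 × 10^-7 rad.
In arcseconds: 8.1755 × 10^-7 × 206265 = 0.16863″.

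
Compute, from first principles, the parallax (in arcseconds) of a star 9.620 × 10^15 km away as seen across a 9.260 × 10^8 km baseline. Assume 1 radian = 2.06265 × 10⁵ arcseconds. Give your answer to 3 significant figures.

0.0199 arcsec

θ ≈ B/d = (9.260 × 10^8) / (9.620 × 10^15) = 9.6258 × 10^-8 rad.
In arcseconds: 9.6258 × 10^-8 × 206265 = 0.019855″.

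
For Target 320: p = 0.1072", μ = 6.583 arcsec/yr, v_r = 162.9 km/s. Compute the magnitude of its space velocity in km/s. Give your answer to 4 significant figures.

d = 1/p = 1/0.1072″ = 9.3284 pc.
v_t = 4.740 μ d = 4.740 × 6.583 × 9.3284 = 291.08 km/s.
v = √(v_r² + v_t²) = √(162.9² + 291.08²) = √111264 = 333.56 km/s.

333.6 km/s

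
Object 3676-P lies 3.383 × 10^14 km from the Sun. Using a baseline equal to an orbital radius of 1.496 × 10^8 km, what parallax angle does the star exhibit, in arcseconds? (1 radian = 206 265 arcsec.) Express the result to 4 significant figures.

θ ≈ B/d = (1.496 × 10^8) / (3.383 × 10^14) = 4.4221 × 10^-7 rad.
In arcseconds: 4.4221 × 10^-7 × 206265 = 0.091212″.

0.09121 arcsec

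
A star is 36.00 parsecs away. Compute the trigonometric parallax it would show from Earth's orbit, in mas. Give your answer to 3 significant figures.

27.8 mas

p = 1/d = 1/36 = 0.027778 arcsec.
= 0.027778 × 1000 = 27.778 mas.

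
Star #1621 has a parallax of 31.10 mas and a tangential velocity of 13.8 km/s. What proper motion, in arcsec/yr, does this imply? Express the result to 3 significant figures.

d = 1/p = 1/0.03110″ = 32.154 pc.
μ = v_t / (4.74 d) = 13.8 / (4.74 × 32.154) = 13.8 / 152.41 = 0.090545 ″/yr.

0.0905 arcsec/yr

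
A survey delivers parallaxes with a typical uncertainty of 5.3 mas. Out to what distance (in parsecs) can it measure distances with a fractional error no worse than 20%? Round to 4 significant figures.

σ_d/d = σ_p/p, so the condition is σ_p/p ≤ 0.20, i.e. p ≥ σ_p/0.20.
p_min = 5.3/0.20 = 26.5 mas = 0.0265 arcsec.
d_max = 1/p_min = 1/0.0265 = 37.736 pc.

37.74 pc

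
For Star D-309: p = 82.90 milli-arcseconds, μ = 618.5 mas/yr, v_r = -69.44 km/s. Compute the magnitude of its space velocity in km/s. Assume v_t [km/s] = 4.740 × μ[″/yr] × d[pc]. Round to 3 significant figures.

d = 1/p = 1/0.08290″ = 12.063 pc.
μ = 618.5 mas/yr = 0.6185 ″/yr.
v_t = 4.740 μ d = 4.740 × 0.6185 × 12.063 = 35.365 km/s.
v = √(v_r² + v_t²) = √((-69.44)² + 35.365²) = √6072.6 = 77.927 km/s.

77.9 km/s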